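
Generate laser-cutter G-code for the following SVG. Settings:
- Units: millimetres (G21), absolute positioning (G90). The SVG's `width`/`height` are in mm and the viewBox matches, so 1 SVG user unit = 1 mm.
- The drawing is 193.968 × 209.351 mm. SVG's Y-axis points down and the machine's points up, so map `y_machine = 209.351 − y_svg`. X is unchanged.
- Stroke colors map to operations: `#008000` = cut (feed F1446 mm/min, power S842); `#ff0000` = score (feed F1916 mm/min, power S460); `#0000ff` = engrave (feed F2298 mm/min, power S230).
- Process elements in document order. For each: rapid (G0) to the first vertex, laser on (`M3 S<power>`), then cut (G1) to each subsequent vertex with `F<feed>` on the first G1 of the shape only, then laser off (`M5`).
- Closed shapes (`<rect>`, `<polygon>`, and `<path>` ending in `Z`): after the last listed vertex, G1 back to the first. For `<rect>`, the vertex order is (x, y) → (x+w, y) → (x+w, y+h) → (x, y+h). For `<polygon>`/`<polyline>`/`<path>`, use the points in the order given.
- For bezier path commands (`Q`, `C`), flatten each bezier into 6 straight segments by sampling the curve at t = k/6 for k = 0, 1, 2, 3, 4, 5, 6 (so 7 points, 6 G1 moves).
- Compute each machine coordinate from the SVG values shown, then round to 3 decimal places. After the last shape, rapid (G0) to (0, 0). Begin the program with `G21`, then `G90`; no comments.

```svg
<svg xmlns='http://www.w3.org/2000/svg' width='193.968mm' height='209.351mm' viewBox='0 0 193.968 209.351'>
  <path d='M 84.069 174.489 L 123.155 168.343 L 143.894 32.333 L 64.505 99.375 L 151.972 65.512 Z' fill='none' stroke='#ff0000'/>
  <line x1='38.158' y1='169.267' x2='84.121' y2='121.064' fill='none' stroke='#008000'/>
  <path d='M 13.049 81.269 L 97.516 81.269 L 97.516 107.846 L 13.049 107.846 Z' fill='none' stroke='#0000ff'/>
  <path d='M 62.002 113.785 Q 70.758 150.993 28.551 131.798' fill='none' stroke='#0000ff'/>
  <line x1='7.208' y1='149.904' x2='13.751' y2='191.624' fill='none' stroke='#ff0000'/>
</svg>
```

Since the viewBox matches the mm dimensions, user units are millimetres directly. The only transform is the Y-flip y_m = 209.351 − y_svg.

Shape 1 is a closed polygon drawn with `<path>`. Its stroke #ff0000 means score at S460, F1916. After flipping Y the toolpath is (84.069,34.862) → (123.155,41.008) → (143.894,177.018) → (64.505,109.976) → (151.972,143.839) → (84.069,34.862), returning to the start.

Shape 2 is a line segment drawn with `<line>`. Its stroke #008000 means cut at S842, F1446. After flipping Y the toolpath is (38.158,40.084) → (84.121,88.287).

Shape 3 is a rectangle drawn with `<path>`. Its stroke #0000ff means engrave at S230, F2298. After flipping Y the toolpath is (13.049,128.082) → (97.516,128.082) → (97.516,101.505) → (13.049,101.505) → (13.049,128.082), returning to the start.

Shape 4 is a quadratic bezier drawn with `<path>`. Its stroke #0000ff means engrave at S230, F2298. After flipping Y the toolpath is (62.002,95.566) → (63.505,84.730) → (62.177,77.028) → (58.017,72.459) → (51.026,71.023) → (41.204,72.721) → (28.551,77.553).

Shape 5 is a line segment drawn with `<line>`. Its stroke #ff0000 means score at S460, F1916. After flipping Y the toolpath is (7.208,59.447) → (13.751,17.727).

G21
G90
G0 X84.069 Y34.862
M3 S460
G1 X123.155 Y41.008 F1916
G1 X143.894 Y177.018
G1 X64.505 Y109.976
G1 X151.972 Y143.839
G1 X84.069 Y34.862
M5
G0 X38.158 Y40.084
M3 S842
G1 X84.121 Y88.287 F1446
M5
G0 X13.049 Y128.082
M3 S230
G1 X97.516 Y128.082 F2298
G1 X97.516 Y101.505
G1 X13.049 Y101.505
G1 X13.049 Y128.082
M5
G0 X62.002 Y95.566
M3 S230
G1 X63.505 Y84.730 F2298
G1 X62.177 Y77.028
G1 X58.017 Y72.459
G1 X51.026 Y71.023
G1 X41.204 Y72.721
G1 X28.551 Y77.553
M5
G0 X7.208 Y59.447
M3 S460
G1 X13.751 Y17.727 F1916
M5
G0 X0.000 Y0.000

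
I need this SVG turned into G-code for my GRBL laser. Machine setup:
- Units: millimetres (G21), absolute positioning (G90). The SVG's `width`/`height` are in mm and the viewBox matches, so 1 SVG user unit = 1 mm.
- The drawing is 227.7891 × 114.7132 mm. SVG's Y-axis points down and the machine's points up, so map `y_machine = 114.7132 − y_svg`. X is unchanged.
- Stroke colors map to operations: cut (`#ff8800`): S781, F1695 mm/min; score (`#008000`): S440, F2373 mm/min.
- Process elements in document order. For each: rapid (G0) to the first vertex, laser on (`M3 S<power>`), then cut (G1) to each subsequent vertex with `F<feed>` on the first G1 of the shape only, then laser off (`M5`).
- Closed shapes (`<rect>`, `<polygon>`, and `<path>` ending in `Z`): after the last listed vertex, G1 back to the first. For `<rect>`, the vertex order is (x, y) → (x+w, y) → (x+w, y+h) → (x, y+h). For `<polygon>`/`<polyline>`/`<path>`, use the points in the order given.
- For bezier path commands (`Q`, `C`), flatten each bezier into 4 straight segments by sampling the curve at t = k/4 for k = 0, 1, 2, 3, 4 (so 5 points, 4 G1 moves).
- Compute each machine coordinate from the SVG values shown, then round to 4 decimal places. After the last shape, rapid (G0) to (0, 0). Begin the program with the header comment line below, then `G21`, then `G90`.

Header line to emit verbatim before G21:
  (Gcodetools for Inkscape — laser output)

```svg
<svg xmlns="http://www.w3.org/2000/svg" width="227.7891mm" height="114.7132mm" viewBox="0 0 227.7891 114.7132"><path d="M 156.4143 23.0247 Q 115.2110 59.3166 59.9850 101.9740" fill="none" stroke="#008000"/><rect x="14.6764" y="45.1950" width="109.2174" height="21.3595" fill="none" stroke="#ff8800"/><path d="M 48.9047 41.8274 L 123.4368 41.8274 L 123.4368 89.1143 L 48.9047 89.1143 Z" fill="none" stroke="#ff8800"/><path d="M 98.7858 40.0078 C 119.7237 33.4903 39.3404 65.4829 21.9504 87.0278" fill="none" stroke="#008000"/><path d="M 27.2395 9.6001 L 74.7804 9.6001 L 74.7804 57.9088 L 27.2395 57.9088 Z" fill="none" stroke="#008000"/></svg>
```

(Gcodetools for Inkscape — laser output)
G21
G90
G0 X156.4143 Y91.6885
M3 S440
G1 X134.9362 Y73.1447 F2373
G1 X111.7053 Y53.8052
G1 X86.7216 Y33.6701
G1 X59.9850 Y12.7392
M5
G0 X14.6764 Y69.5182
M3 S781
G1 X123.8938 Y69.5182 F1695
G1 X123.8938 Y48.1587
G1 X14.6764 Y48.1587
G1 X14.6764 Y69.5182
M5
G0 X48.9047 Y72.8858
M3 S781
G1 X123.4368 Y72.8858 F1695
G1 X123.4368 Y25.5989
G1 X48.9047 Y25.5989
G1 X48.9047 Y72.8858
M5
G0 X98.7858 Y74.7054
M3 S440
G1 X98.0589 Y73.1378 F2373
G1 X74.7411 Y61.7188
G1 X44.2367 Y45.0381
G1 X21.9504 Y27.6854
M5
G0 X27.2395 Y105.1131
M3 S440
G1 X74.7804 Y105.1131 F2373
G1 X74.7804 Y56.8044
G1 X27.2395 Y56.8044
G1 X27.2395 Y105.1131
M5
G0 X0.0000 Y0.0000

viewBox `0 0 227.7891 114.7132` with mm width/height → 1 unit = 1 mm. Flip: y_m = 114.7132 − y_svg.

**Shape 1** — `<path>` quadratic bezier, stroke `#008000` → score (S440, F2373). Control points (SVG): P0=(156.4143,23.0247), P1=(115.2110,59.3166), P2=(59.9850,101.9740); sampled at t=k/4. Machine vertices: (156.4143,91.6885) → (134.9362,73.1447) → (111.7053,53.8052) → (86.7216,33.6701) → (59.9850,12.7392). Open path.

**Shape 2** — `<rect>` rectangle, stroke `#ff8800` → cut (S781, F1695). Machine vertices: (14.6764,69.5182) → (123.8938,69.5182) → (123.8938,48.1587) → (14.6764,48.1587) → (14.6764,69.5182). Closed: final G1 returns to the first vertex.

**Shape 3** — `<path>` rectangle, stroke `#ff8800` → cut (S781, F1695). Machine vertices: (48.9047,72.8858) → (123.4368,72.8858) → (123.4368,25.5989) → (48.9047,25.5989) → (48.9047,72.8858). Closed: final G1 returns to the first vertex.

**Shape 4** — `<path>` cubic bezier, stroke `#008000` → score (S440, F2373). Control points (SVG): P0=(98.7858,40.0078), P1=(119.7237,33.4903), P2=(39.3404,65.4829), P3=(21.9504,87.0278); sampled at t=k/4. Machine vertices: (98.7858,74.7054) → (98.0589,73.1378) → (74.7411,61.7188) → (44.2367,45.0381) → (21.9504,27.6854). Open path.

**Shape 5** — `<path>` rectangle, stroke `#008000` → score (S440, F2373). Machine vertices: (27.2395,105.1131) → (74.7804,105.1131) → (74.7804,56.8044) → (27.2395,56.8044) → (27.2395,105.1131). Closed: final G1 returns to the first vertex.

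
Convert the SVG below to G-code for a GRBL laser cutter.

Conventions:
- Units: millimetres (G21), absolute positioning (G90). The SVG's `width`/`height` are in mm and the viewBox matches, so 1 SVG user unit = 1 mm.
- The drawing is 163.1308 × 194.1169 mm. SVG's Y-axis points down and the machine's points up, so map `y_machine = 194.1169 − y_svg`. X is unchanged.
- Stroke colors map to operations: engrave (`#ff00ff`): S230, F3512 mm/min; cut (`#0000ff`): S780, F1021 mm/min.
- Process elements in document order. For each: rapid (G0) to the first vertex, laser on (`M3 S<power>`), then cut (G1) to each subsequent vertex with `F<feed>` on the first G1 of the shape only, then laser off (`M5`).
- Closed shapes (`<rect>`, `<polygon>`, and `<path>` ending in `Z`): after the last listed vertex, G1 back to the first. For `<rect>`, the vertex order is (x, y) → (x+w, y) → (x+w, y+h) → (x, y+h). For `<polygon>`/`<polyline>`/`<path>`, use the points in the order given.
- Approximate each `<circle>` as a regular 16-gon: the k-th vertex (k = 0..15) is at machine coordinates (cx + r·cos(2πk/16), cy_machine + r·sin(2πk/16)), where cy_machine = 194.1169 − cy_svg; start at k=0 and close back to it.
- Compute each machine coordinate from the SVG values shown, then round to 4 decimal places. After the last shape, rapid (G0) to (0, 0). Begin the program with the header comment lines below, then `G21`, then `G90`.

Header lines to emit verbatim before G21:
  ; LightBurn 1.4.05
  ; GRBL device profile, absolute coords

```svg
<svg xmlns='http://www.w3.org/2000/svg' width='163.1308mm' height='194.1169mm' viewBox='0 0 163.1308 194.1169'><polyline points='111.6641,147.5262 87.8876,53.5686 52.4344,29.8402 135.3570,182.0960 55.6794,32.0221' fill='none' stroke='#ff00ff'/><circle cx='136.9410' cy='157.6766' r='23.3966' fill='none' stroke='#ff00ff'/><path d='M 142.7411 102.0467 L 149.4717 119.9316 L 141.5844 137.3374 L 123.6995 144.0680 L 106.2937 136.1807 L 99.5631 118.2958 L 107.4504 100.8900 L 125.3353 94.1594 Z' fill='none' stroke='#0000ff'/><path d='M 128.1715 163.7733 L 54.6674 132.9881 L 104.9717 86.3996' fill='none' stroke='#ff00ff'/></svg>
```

1 u = 1 mm; y_m = 194.1169 − y.

[1] `<polyline>` open polyline, #ff00ff→engrave S230 F3512: (111.6641,46.5907) → (87.8876,140.5483) → (52.4344,164.2767) → (135.3570,12.0209) → (55.6794,162.0948)

[2] `<circle>` circle, #ff00ff→engrave S230 F3512: (160.3376,36.4403) → (158.5566,45.3938) → (153.4849,52.9842) → (145.8945,58.0559) → (136.9410,59.8369) → (127.9875,58.0559) → (120.3971,52.9842) → (115.3254,45.3938) → (113.5444,36.4403) → (115.3254,27.4868) → (120.3971,19.8964) → (127.9875,14.8247) → (136.9410,13.0437) → (145.8945,14.8247) → (153.4849,19.8964) → (158.5566,27.4868) → (160.3376,36.4403) (closed)

[3] `<path>` regular polygon, #0000ff→cut S780 F1021: (142.7411,92.0702) → (149.4717,74.1853) → (141.5844,56.7795) → (123.6995,50.0489) → (106.2937,57.9362) → (99.5631,75.8211) → (107.4504,93.2269) → (125.3353,99.9575) → (142.7411,92.0702) (closed)

[4] `<path>` open polyline, #ff00ff→engrave S230 F3512: (128.1715,30.3436) → (54.6674,61.1288) → (104.9717,107.7173)

; LightBurn 1.4.05
; GRBL device profile, absolute coords
G21
G90
G0 X111.6641 Y46.5907
M3 S230
G1 X87.8876 Y140.5483 F3512
G1 X52.4344 Y164.2767
G1 X135.3570 Y12.0209
G1 X55.6794 Y162.0948
M5
G0 X160.3376 Y36.4403
M3 S230
G1 X158.5566 Y45.3938 F3512
G1 X153.4849 Y52.9842
G1 X145.8945 Y58.0559
G1 X136.9410 Y59.8369
G1 X127.9875 Y58.0559
G1 X120.3971 Y52.9842
G1 X115.3254 Y45.3938
G1 X113.5444 Y36.4403
G1 X115.3254 Y27.4868
G1 X120.3971 Y19.8964
G1 X127.9875 Y14.8247
G1 X136.9410 Y13.0437
G1 X145.8945 Y14.8247
G1 X153.4849 Y19.8964
G1 X158.5566 Y27.4868
G1 X160.3376 Y36.4403
M5
G0 X142.7411 Y92.0702
M3 S780
G1 X149.4717 Y74.1853 F1021
G1 X141.5844 Y56.7795
G1 X123.6995 Y50.0489
G1 X106.2937 Y57.9362
G1 X99.5631 Y75.8211
G1 X107.4504 Y93.2269
G1 X125.3353 Y99.9575
G1 X142.7411 Y92.0702
M5
G0 X128.1715 Y30.3436
M3 S230
G1 X54.6674 Y61.1288 F3512
G1 X104.9717 Y107.7173
M5
G0 X0.0000 Y0.0000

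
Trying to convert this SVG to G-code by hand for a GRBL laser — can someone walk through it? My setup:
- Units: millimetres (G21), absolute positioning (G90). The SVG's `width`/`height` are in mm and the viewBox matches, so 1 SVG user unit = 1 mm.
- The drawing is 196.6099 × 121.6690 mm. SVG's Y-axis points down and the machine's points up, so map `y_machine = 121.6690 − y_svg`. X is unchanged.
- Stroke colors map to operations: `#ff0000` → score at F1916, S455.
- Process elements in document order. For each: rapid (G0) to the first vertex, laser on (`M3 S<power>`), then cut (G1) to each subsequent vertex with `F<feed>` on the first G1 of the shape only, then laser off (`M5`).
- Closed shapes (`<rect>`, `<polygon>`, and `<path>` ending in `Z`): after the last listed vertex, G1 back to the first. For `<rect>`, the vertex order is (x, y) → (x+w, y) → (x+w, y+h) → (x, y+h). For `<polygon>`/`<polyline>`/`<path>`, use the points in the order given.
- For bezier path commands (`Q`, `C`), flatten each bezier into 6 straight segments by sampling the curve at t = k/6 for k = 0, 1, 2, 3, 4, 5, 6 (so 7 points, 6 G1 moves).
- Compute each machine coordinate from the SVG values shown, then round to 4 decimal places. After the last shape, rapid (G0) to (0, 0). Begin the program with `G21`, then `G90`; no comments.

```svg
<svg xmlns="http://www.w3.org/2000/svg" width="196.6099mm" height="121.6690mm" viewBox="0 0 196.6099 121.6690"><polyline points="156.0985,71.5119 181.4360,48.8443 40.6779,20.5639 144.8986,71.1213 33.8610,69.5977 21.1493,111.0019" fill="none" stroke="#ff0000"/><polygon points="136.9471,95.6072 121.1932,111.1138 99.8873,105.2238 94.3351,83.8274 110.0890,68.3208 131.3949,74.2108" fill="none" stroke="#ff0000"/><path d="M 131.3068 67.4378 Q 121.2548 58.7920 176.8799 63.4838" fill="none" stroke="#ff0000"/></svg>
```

Since the viewBox matches the mm dimensions, user units are millimetres directly. The only transform is the Y-flip y_m = 121.6690 − y_svg.

Shape 1 is a open polyline drawn with `<polyline>`. Its stroke #ff0000 means score at S455, F1916. After flipping Y the toolpath is (156.0985,50.1571) → (181.4360,72.8247) → (40.6779,101.1051) → (144.8986,50.5477) → (33.8610,52.0713) → (21.1493,10.6671).

Shape 2 is a regular polygon drawn with `<polygon>`. Its stroke #ff0000 means score at S455, F1916. After flipping Y the toolpath is (136.9471,26.0618) → (121.1932,10.5552) → (99.8873,16.4452) → (94.3351,37.8416) → (110.0890,53.3482) → (131.3949,47.4582) → (136.9471,26.0618), returning to the start.

Shape 3 is a quadratic bezier drawn with `<path>`. Its stroke #ff0000 means score at S455, F1916. After flipping Y the toolpath is (131.3068,54.2312) → (129.7805,56.7426) → (131.9029,58.5131) → (137.6741,59.5426) → (147.0940,59.8311) → (160.1626,59.3786) → (176.8799,58.1852).

G21
G90
G0 X156.0985 Y50.1571
M3 S455
G1 X181.4360 Y72.8247 F1916
G1 X40.6779 Y101.1051
G1 X144.8986 Y50.5477
G1 X33.8610 Y52.0713
G1 X21.1493 Y10.6671
M5
G0 X136.9471 Y26.0618
M3 S455
G1 X121.1932 Y10.5552 F1916
G1 X99.8873 Y16.4452
G1 X94.3351 Y37.8416
G1 X110.0890 Y53.3482
G1 X131.3949 Y47.4582
G1 X136.9471 Y26.0618
M5
G0 X131.3068 Y54.2312
M3 S455
G1 X129.7805 Y56.7426 F1916
G1 X131.9029 Y58.5131
G1 X137.6741 Y59.5426
G1 X147.0940 Y59.8311
G1 X160.1626 Y59.3786
G1 X176.8799 Y58.1852
M5
G0 X0.0000 Y0.0000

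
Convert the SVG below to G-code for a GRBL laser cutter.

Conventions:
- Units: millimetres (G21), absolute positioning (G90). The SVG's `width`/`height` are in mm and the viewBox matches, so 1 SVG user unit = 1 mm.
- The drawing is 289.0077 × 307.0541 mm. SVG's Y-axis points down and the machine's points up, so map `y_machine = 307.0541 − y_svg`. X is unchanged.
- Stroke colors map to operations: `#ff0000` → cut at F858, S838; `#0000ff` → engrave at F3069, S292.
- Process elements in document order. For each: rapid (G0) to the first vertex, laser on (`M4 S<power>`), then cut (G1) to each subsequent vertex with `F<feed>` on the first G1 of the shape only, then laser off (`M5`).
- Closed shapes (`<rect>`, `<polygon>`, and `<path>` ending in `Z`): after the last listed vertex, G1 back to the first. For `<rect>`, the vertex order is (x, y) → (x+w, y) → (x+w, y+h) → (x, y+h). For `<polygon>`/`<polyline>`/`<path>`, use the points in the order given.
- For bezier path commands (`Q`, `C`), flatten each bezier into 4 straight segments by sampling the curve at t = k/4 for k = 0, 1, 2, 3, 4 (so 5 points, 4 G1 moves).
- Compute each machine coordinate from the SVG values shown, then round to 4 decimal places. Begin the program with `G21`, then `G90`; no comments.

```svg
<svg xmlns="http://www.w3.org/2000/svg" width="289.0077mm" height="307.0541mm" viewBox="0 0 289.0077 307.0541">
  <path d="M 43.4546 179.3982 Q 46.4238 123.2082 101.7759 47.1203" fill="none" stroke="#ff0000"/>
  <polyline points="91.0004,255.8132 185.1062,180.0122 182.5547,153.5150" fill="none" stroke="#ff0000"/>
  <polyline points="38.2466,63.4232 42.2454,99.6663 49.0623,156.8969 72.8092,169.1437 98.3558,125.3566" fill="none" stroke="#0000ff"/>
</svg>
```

G21
G90
G0 X43.4546 Y127.6559
M4 S838
G1 X48.2131 Y156.9945 F858
G1 X59.5195 Y188.8204
G1 X77.3738 Y223.1335
G1 X101.7759 Y259.9338
M5
G0 X91.0004 Y51.2409
M4 S838
G1 X185.1062 Y127.0419 F858
G1 X182.5547 Y153.5391
M5
G0 X38.2466 Y243.6309
M4 S292
G1 X42.2454 Y207.3878 F3069
G1 X49.0623 Y150.1572
G1 X72.8092 Y137.9104
G1 X98.3558 Y181.6975
M5

1 u = 1 mm; y_m = 307.0541 − y.

[1] `<path>` quadratic bezier, #ff0000→cut S838 F858: (43.4546,127.6559) → (48.2131,156.9945) → (59.5195,188.8204) → (77.3738,223.1335) → (101.7759,259.9338)

[2] `<polyline>` open polyline, #ff0000→cut S838 F858: (91.0004,51.2409) → (185.1062,127.0419) → (182.5547,153.5391)

[3] `<polyline>` open polyline, #0000ff→engrave S292 F3069: (38.2466,243.6309) → (42.2454,207.3878) → (49.0623,150.1572) → (72.8092,137.9104) → (98.3558,181.6975)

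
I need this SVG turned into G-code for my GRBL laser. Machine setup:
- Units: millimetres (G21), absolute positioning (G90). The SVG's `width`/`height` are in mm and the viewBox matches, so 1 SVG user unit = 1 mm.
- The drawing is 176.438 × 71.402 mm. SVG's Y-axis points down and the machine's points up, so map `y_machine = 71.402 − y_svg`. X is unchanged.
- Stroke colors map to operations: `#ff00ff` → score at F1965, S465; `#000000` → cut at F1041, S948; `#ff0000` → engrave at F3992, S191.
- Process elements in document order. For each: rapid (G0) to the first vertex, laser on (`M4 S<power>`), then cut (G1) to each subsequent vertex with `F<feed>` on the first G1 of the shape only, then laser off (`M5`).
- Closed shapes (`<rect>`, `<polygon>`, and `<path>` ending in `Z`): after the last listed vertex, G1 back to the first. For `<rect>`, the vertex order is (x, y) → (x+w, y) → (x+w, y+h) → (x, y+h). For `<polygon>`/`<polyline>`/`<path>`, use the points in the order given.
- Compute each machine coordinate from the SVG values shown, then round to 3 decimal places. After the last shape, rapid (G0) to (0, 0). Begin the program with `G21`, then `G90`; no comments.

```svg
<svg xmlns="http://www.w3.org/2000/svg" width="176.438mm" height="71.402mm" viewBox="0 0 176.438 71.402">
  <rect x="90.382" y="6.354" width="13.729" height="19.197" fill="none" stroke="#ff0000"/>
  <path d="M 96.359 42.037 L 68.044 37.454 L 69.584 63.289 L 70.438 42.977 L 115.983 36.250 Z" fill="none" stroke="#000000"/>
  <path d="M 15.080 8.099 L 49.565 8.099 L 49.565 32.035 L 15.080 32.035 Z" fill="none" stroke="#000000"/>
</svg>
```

viewBox `0 0 176.438 71.402` with mm width/height → 1 unit = 1 mm. Flip: y_m = 71.402 − y_svg.

**Shape 1** — `<rect>` rectangle, stroke `#ff0000` → engrave (S191, F3992). Machine vertices: (90.382,65.048) → (104.111,65.048) → (104.111,45.851) → (90.382,45.851) → (90.382,65.048). Closed: final G1 returns to the first vertex.

**Shape 2** — `<path>` closed polygon, stroke `#000000` → cut (S948, F1041). Machine vertices: (96.359,29.365) → (68.044,33.948) → (69.584,8.113) → (70.438,28.425) → (115.983,35.152) → (96.359,29.365). Closed: final G1 returns to the first vertex.

**Shape 3** — `<path>` rectangle, stroke `#000000` → cut (S948, F1041). Machine vertices: (15.080,63.303) → (49.565,63.303) → (49.565,39.367) → (15.080,39.367) → (15.080,63.303). Closed: final G1 returns to the first vertex.

G21
G90
G0 X90.382 Y65.048
M4 S191
G1 X104.111 Y65.048 F3992
G1 X104.111 Y45.851
G1 X90.382 Y45.851
G1 X90.382 Y65.048
M5
G0 X96.359 Y29.365
M4 S948
G1 X68.044 Y33.948 F1041
G1 X69.584 Y8.113
G1 X70.438 Y28.425
G1 X115.983 Y35.152
G1 X96.359 Y29.365
M5
G0 X15.080 Y63.303
M4 S948
G1 X49.565 Y63.303 F1041
G1 X49.565 Y39.367
G1 X15.080 Y39.367
G1 X15.080 Y63.303
M5
G0 X0.000 Y0.000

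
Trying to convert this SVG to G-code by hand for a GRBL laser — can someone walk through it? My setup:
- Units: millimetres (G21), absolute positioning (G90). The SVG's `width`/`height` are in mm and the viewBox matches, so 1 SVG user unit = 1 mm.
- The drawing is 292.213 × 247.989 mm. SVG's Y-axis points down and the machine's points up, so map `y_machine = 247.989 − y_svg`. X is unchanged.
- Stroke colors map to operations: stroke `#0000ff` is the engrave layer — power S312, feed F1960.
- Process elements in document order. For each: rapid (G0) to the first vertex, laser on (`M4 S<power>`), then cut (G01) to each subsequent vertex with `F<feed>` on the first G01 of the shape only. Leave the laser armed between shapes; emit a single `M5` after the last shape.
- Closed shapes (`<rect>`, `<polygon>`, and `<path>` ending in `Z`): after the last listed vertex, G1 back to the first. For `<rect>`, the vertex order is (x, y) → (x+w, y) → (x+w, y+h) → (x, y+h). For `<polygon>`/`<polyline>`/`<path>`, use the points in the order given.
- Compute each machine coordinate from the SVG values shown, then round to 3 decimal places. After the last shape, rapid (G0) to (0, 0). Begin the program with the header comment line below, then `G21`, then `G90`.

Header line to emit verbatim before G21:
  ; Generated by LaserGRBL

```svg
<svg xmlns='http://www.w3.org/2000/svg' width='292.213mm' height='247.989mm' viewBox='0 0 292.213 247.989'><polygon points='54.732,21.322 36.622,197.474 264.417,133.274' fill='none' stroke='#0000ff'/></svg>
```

1 u = 1 mm; y_m = 247.989 − y.

[1] `<polygon>` closed polygon, #0000ff→engrave S312 F1960: (54.732,226.667) → (36.622,50.515) → (264.417,114.715) → (54.732,226.667) (closed)

; Generated by LaserGRBL
G21
G90
G0 X54.732 Y226.667
M4 S312
G01 X36.622 Y50.515 F1960
G01 X264.417 Y114.715
G01 X54.732 Y226.667
M5
G0 X0.000 Y0.000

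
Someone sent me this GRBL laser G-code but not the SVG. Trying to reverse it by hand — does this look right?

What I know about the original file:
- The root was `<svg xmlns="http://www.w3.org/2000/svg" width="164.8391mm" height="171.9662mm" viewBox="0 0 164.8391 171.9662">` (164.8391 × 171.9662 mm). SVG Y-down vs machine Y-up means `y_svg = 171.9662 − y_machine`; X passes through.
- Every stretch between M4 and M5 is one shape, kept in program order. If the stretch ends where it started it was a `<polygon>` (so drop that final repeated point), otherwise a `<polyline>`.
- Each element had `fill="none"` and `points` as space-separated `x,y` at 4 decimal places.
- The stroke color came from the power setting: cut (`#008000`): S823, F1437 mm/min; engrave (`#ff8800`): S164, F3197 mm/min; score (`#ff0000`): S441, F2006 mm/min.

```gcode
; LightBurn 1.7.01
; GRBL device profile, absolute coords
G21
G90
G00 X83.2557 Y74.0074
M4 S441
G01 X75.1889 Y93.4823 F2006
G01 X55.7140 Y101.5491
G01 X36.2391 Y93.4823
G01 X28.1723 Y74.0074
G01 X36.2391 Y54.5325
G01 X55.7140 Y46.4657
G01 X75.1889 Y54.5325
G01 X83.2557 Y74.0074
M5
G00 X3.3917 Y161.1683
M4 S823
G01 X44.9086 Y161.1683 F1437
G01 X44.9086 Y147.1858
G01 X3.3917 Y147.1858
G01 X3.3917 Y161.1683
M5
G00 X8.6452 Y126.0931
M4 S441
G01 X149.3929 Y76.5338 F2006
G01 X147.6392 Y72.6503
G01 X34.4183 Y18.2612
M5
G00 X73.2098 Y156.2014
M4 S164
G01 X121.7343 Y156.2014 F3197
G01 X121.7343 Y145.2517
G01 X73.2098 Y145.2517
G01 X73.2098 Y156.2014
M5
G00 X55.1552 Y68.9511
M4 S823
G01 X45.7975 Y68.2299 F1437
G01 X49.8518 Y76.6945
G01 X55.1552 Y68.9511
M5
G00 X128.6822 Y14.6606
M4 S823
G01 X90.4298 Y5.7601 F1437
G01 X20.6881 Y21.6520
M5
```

Each laser-on run becomes one SVG element. Flip Y back into SVG space with y_svg = 171.9662 − y_machine.

Run 1: power S441 maps to stroke `#ff0000` (score). The run returns to its start, so emit a `<polygon>` with points (Y-flipped): 83.2557,97.9588 75.1889,78.4839 55.7140,70.4171 36.2391,78.4839 28.1723,97.9588 36.2391,117.4337 55.7140,125.5005 75.1889,117.4337.

Run 2: the run's S823 means `#008000` (cut). The run returns to its start, so emit a `<polygon>` with points (Y-flipped): 3.3917,10.7979 44.9086,10.7979 44.9086,24.7804 3.3917,24.7804.

Run 3: power S441 maps to stroke `#ff0000` (score). The run is open, so emit a `<polyline>` with points (Y-flipped): 8.6452,45.8731 149.3929,95.4324 147.6392,99.3159 34.4183,153.7050.

Run 4: S164 ⇒ engrave layer `#ff8800`. The run returns to its start, so emit a `<polygon>` with points (Y-flipped): 73.2098,15.7648 121.7343,15.7648 121.7343,26.7145 73.2098,26.7145.

Run 5: the run's S823 means `#008000` (cut). The run returns to its start, so emit a `<polygon>` with points (Y-flipped): 55.1552,103.0151 45.7975,103.7363 49.8518,95.2717.

Run 6: S823 ⇒ cut layer `#008000`. The run is open, so emit a `<polyline>` with points (Y-flipped): 128.6822,157.3056 90.4298,166.2061 20.6881,150.3142.

<svg xmlns="http://www.w3.org/2000/svg" width="164.8391mm" height="171.9662mm" viewBox="0 0 164.8391 171.9662">
  <polygon points="83.2557,97.9588 75.1889,78.4839 55.7140,70.4171 36.2391,78.4839 28.1723,97.9588 36.2391,117.4337 55.7140,125.5005 75.1889,117.4337" fill="none" stroke="#ff0000"/>
  <polygon points="3.3917,10.7979 44.9086,10.7979 44.9086,24.7804 3.3917,24.7804" fill="none" stroke="#008000"/>
  <polyline points="8.6452,45.8731 149.3929,95.4324 147.6392,99.3159 34.4183,153.7050" fill="none" stroke="#ff0000"/>
  <polygon points="73.2098,15.7648 121.7343,15.7648 121.7343,26.7145 73.2098,26.7145" fill="none" stroke="#ff8800"/>
  <polygon points="55.1552,103.0151 45.7975,103.7363 49.8518,95.2717" fill="none" stroke="#008000"/>
  <polyline points="128.6822,157.3056 90.4298,166.2061 20.6881,150.3142" fill="none" stroke="#008000"/>
</svg>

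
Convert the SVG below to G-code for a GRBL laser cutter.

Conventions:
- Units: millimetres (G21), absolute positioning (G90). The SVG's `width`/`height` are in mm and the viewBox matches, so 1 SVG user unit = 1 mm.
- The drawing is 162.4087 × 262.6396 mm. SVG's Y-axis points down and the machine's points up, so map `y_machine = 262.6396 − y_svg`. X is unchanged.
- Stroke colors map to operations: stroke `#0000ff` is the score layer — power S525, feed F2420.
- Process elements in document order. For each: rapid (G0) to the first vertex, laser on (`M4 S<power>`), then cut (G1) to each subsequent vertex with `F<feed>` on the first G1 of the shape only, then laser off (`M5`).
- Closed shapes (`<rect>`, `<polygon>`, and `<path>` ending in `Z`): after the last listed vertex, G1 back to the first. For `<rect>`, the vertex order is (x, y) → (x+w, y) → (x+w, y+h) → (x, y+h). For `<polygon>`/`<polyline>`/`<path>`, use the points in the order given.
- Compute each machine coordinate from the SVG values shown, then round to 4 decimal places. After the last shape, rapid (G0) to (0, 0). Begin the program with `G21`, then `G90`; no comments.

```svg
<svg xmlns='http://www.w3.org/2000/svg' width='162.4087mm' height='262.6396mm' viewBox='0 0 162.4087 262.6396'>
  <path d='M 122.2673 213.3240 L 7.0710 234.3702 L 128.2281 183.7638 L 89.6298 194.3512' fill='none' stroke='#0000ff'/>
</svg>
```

viewBox `0 0 162.4087 262.6396` with mm width/height → 1 unit = 1 mm. Flip: y_m = 262.6396 − y_svg.

**Shape 1** — `<path>` open polyline, stroke `#0000ff` → score (S525, F2420). Machine vertices: (122.2673,49.3156) → (7.0710,28.2694) → (128.2281,78.8758) → (89.6298,68.2884). Open path.

G21
G90
G0 X122.2673 Y49.3156
M4 S525
G1 X7.0710 Y28.2694 F2420
G1 X128.2281 Y78.8758
G1 X89.6298 Y68.2884
M5
G0 X0.0000 Y0.0000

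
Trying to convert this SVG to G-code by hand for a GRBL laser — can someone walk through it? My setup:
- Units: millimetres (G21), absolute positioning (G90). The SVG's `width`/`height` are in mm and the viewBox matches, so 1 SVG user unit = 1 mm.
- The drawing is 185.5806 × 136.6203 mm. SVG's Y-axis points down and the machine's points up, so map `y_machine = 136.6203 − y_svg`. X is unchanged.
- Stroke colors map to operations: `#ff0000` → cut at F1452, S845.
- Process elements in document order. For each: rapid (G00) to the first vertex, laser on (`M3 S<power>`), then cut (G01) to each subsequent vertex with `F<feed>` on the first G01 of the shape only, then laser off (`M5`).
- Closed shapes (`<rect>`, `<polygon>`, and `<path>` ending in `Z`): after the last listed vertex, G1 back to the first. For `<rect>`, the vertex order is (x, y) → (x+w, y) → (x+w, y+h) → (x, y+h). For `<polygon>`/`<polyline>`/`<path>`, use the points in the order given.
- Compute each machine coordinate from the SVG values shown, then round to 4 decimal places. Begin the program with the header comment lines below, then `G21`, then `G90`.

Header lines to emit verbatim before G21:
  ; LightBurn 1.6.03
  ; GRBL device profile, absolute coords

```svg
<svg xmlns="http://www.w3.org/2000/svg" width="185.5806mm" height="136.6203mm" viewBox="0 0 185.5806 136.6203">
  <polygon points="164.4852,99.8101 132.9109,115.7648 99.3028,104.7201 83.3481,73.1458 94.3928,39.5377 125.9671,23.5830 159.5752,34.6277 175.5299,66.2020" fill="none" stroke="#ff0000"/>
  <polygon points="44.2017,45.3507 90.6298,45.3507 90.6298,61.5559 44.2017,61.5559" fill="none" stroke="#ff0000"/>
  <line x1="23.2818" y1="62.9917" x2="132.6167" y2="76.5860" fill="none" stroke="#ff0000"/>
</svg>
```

viewBox `0 0 185.5806 136.6203` with mm width/height → 1 unit = 1 mm. Flip: y_m = 136.6203 − y_svg.

**Shape 1** — `<polygon>` regular polygon, stroke `#ff0000` → cut (S845, F1452). Machine vertices: (164.4852,36.8102) → (132.9109,20.8555) → (99.3028,31.9002) → (83.3481,63.4745) → (94.3928,97.0826) → (125.9671,113.0373) → (159.5752,101.9926) → (175.5299,70.4183) → (164.4852,36.8102). Closed: final G1 returns to the first vertex.

**Shape 2** — `<polygon>` rectangle, stroke `#ff0000` → cut (S845, F1452). Machine vertices: (44.2017,91.2696) → (90.6298,91.2696) → (90.6298,75.0644) → (44.2017,75.0644) → (44.2017,91.2696). Closed: final G1 returns to the first vertex.

**Shape 3** — `<line>` line segment, stroke `#ff0000` → cut (S845, F1452). Machine vertices: (23.2818,73.6286) → (132.6167,60.0343). Open path.

; LightBurn 1.6.03
; GRBL device profile, absolute coords
G21
G90
G00 X164.4852 Y36.8102
M3 S845
G01 X132.9109 Y20.8555 F1452
G01 X99.3028 Y31.9002
G01 X83.3481 Y63.4745
G01 X94.3928 Y97.0826
G01 X125.9671 Y113.0373
G01 X159.5752 Y101.9926
G01 X175.5299 Y70.4183
G01 X164.4852 Y36.8102
M5
G00 X44.2017 Y91.2696
M3 S845
G01 X90.6298 Y91.2696 F1452
G01 X90.6298 Y75.0644
G01 X44.2017 Y75.0644
G01 X44.2017 Y91.2696
M5
G00 X23.2818 Y73.6286
M3 S845
G01 X132.6167 Y60.0343 F1452
M5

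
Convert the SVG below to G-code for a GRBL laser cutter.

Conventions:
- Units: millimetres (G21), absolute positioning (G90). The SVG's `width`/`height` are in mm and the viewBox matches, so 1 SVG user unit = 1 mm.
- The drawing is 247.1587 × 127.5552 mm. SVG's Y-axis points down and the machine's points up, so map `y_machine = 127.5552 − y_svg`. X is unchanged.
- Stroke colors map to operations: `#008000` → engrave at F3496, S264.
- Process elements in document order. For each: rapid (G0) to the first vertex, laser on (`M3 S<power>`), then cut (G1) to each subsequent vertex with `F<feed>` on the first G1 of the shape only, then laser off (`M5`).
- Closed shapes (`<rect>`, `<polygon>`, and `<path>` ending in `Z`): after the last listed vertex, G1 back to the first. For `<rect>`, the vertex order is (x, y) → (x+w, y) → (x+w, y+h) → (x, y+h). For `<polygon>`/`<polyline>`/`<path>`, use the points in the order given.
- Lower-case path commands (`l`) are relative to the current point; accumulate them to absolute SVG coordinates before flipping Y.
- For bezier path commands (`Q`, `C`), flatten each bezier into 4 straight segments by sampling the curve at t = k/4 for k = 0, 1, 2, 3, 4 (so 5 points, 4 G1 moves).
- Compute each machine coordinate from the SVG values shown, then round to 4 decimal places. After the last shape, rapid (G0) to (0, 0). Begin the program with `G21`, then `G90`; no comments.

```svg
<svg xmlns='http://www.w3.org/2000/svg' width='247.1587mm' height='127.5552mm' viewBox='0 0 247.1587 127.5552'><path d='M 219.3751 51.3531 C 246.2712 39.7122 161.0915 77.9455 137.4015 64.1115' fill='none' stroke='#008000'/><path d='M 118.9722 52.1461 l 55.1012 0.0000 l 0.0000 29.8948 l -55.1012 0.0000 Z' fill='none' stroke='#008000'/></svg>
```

G21
G90
G0 X219.3751 Y76.2021
M3 S264
G1 X221.2449 Y77.1742 F3496
G1 X197.3581 Y69.0005
G1 X163.9864 Y61.2380
G1 X137.4015 Y63.4437
M5
G0 X118.9722 Y75.4091
M3 S264
G1 X174.0734 Y75.4091 F3496
G1 X174.0734 Y45.5143
G1 X118.9722 Y45.5143
G1 X118.9722 Y75.4091
M5
G0 X0.0000 Y0.0000

1 u = 1 mm; y_m = 127.5552 − y.

[1] `<path>` cubic bezier, #008000→engrave S264 F3496: (219.3751,76.2021) → (221.2449,77.1742) → (197.3581,69.0005) → (163.9864,61.2380) → (137.4015,63.4437)

[2] `<path>` rectangle, #008000→engrave S264 F3496: (118.9722,75.4091) → (174.0734,75.4091) → (174.0734,45.5143) → (118.9722,45.5143) → (118.9722,75.4091) (closed)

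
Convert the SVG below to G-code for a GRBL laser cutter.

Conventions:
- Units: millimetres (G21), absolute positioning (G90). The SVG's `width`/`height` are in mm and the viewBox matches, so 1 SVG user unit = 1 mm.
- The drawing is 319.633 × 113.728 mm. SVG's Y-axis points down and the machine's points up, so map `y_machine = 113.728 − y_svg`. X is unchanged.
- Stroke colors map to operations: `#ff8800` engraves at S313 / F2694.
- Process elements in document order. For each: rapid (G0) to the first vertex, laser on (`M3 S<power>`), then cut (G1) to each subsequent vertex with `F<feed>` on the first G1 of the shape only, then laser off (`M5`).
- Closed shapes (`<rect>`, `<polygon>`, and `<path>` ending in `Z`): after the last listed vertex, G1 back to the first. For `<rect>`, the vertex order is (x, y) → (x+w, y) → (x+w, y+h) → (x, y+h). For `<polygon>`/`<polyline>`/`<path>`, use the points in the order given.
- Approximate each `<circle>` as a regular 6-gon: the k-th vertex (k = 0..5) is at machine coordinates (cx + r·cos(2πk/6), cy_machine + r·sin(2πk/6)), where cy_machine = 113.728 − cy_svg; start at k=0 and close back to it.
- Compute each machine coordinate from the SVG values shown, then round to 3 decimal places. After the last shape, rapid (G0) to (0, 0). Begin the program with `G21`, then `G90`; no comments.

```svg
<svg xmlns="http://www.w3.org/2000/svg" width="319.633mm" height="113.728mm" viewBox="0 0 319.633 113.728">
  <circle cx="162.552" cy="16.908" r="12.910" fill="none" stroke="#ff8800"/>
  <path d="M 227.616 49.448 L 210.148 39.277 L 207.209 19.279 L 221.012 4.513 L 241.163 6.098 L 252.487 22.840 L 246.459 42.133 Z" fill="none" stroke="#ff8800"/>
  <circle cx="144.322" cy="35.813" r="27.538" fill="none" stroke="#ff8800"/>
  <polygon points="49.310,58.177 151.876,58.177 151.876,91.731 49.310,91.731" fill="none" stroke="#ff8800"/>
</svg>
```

G21
G90
G0 X175.462 Y96.820
M3 S313
G1 X169.007 Y108.000 F2694
G1 X156.097 Y108.000
G1 X149.642 Y96.820
G1 X156.097 Y85.640
G1 X169.007 Y85.640
G1 X175.462 Y96.820
M5
G0 X227.616 Y64.280
M3 S313
G1 X210.148 Y74.451 F2694
G1 X207.209 Y94.449
G1 X221.012 Y109.215
G1 X241.163 Y107.630
G1 X252.487 Y90.888
G1 X246.459 Y71.595
G1 X227.616 Y64.280
M5
G0 X171.860 Y77.915
M3 S313
G1 X158.091 Y101.764 F2694
G1 X130.553 Y101.764
G1 X116.784 Y77.915
G1 X130.553 Y54.066
G1 X158.091 Y54.066
G1 X171.860 Y77.915
M5
G0 X49.310 Y55.551
M3 S313
G1 X151.876 Y55.551 F2694
G1 X151.876 Y21.997
G1 X49.310 Y21.997
G1 X49.310 Y55.551
M5
G0 X0.000 Y0.000

1 u = 1 mm; y_m = 113.728 − y.

[1] `<circle>` circle, #ff8800→engrave S313 F2694: (175.462,96.820) → (169.007,108.000) → (156.097,108.000) → (149.642,96.820) → (156.097,85.640) → (169.007,85.640) → (175.462,96.820) (closed)

[2] `<path>` regular polygon, #ff8800→engrave S313 F2694: (227.616,64.280) → (210.148,74.451) → (207.209,94.449) → (221.012,109.215) → (241.163,107.630) → (252.487,90.888) → (246.459,71.595) → (227.616,64.280) (closed)

[3] `<circle>` circle, #ff8800→engrave S313 F2694: (171.860,77.915) → (158.091,101.764) → (130.553,101.764) → (116.784,77.915) → (130.553,54.066) → (158.091,54.066) → (171.860,77.915) (closed)

[4] `<polygon>` rectangle, #ff8800→engrave S313 F2694: (49.310,55.551) → (151.876,55.551) → (151.876,21.997) → (49.310,21.997) → (49.310,55.551) (closed)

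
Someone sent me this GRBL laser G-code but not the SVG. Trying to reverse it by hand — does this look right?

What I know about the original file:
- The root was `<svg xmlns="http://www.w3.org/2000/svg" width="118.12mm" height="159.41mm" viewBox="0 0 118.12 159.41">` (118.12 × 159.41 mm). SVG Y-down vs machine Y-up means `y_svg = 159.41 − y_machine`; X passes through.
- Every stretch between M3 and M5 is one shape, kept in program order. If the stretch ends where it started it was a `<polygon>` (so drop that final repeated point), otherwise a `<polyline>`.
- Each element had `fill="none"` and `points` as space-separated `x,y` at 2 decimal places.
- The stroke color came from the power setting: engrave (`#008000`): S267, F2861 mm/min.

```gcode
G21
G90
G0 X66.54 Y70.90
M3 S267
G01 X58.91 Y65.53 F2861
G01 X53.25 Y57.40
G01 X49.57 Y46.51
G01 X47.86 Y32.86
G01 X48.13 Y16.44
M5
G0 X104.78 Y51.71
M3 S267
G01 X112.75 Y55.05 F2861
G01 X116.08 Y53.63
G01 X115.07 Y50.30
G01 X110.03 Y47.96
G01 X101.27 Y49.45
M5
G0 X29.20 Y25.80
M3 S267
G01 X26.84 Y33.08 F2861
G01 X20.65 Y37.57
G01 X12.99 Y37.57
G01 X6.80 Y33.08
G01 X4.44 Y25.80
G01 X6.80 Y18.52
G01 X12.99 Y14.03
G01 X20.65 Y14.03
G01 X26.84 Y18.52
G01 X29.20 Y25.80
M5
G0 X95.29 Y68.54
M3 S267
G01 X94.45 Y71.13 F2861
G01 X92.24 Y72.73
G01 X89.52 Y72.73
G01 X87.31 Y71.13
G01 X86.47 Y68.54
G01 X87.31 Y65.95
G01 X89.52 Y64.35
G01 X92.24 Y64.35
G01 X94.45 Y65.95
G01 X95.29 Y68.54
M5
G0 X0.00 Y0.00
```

<svg xmlns="http://www.w3.org/2000/svg" width="118.12mm" height="159.41mm" viewBox="0 0 118.12 159.41">
  <polyline points="66.54,88.51 58.91,93.88 53.25,102.01 49.57,112.90 47.86,126.55 48.13,142.97" fill="none" stroke="#008000"/>
  <polyline points="104.78,107.70 112.75,104.36 116.08,105.78 115.07,109.11 110.03,111.45 101.27,109.96" fill="none" stroke="#008000"/>
  <polygon points="29.20,133.61 26.84,126.33 20.65,121.84 12.99,121.84 6.80,126.33 4.44,133.61 6.80,140.89 12.99,145.38 20.65,145.38 26.84,140.89" fill="none" stroke="#008000"/>
  <polygon points="95.29,90.87 94.45,88.28 92.24,86.68 89.52,86.68 87.31,88.28 86.47,90.87 87.31,93.46 89.52,95.06 92.24,95.06 94.45,93.46" fill="none" stroke="#008000"/>
</svg>

Each laser-on run becomes one SVG element. Flip Y back into SVG space with y_svg = 159.41 − y_machine. Every run uses S267, so all elements get stroke `#008000` (engrave).

Run 1: The run is open, so emit a `<polyline>` with points (Y-flipped): 66.54,88.51 58.91,93.88 53.25,102.01 49.57,112.90 47.86,126.55 48.13,142.97.

Run 2: The run is open, so emit a `<polyline>` with points (Y-flipped): 104.78,107.70 112.75,104.36 116.08,105.78 115.07,109.11 110.03,111.45 101.27,109.96.

Run 3: The run returns to its start, so emit a `<polygon>` with points (Y-flipped): 29.20,133.61 26.84,126.33 20.65,121.84 12.99,121.84 6.80,126.33 4.44,133.61 6.80,140.89 12.99,145.38 20.65,145.38 26.84,140.89.

Run 4: The run returns to its start, so emit a `<polygon>` with points (Y-flipped): 95.29,90.87 94.45,88.28 92.24,86.68 89.52,86.68 87.31,88.28 86.47,90.87 87.31,93.46 89.52,95.06 92.24,95.06 94.45,93.46.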